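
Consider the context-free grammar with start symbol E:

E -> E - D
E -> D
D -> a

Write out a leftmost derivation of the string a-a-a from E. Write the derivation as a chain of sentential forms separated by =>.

E => E-D   [E -> E - D]
E-D => E-D-D   [E -> E - D]
E-D-D => D-D-D   [E -> D]
D-D-D => a-D-D   [D -> a]
a-D-D => a-a-D   [D -> a]
a-a-D => a-a-a   [D -> a]

E => E-D => E-D-D => D-D-D => a-D-D => a-a-D => a-a-a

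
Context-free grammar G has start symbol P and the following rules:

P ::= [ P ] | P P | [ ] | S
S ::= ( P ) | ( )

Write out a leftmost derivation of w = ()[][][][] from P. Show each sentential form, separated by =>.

P => PP   [P ::= P P]
PP => SP   [P ::= S]
SP => ()P   [S ::= ( )]
()P => ()PP   [P ::= P P]
()PP => ()PPP   [P ::= P P]
()PPP => ()PPPP   [P ::= P P]
()PPPP => ()[]PPP   [P ::= [ ]]
()[]PPP => ()[][]PP   [P ::= [ ]]
()[][]PP => ()[][][]P   [P ::= [ ]]
()[][][]P => ()[][][][]   [P ::= [ ]]

P=>PP=>SP=>()P=>()PP=>()PPP=>()PPPP=>()[]PPP=>()[][]PP=>()[][][]P=>()[][][][]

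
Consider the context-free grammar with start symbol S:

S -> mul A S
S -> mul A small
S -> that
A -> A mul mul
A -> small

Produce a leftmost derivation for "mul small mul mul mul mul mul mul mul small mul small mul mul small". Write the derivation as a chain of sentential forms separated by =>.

S => mul A S   [S -> mul A S]
mul A S => mul A mul mul S   [A -> A mul mul]
mul A mul mul S => mul A mul mul mul mul S   [A -> A mul mul]
mul A mul mul mul mul S => mul A mul mul mul mul mul mul S   [A -> A mul mul]
mul A mul mul mul mul mul mul S => mul small mul mul mul mul mul mul S   [A -> small]
mul small mul mul mul mul mul mul S => mul small mul mul mul mul mul mul mul A S   [S -> mul A S]
mul small mul mul mul mul mul mul mul A S => mul small mul mul mul mul mul mul mul small S   [A -> small]
mul small mul mul mul mul mul mul mul small S => mul small mul mul mul mul mul mul mul small mul A small   [S -> mul A small]
mul small mul mul mul mul mul mul mul small mul A small => mul small mul mul mul mul mul mul mul small mul A mul mul small   [A -> A mul mul]
mul small mul mul mul mul mul mul mul small mul A mul mul small => mul small mul mul mul mul mul mul mul small mul small mul mul small   [A -> small]

S => mul A S => mul A mul mul S => mul A mul mul mul mul S => mul A mul mul mul mul mul mul S => mul small mul mul mul mul mul mul S => mul small mul mul mul mul mul mul mul A S => mul small mul mul mul mul mul mul mul small S => mul small mul mul mul mul mul mul mul small mul A small => mul small mul mul mul mul mul mul mul small mul A mul mul small => mul small mul mul mul mul mul mul mul small mul small mul mul small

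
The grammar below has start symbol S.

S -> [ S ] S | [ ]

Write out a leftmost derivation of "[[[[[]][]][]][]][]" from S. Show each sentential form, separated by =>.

S=>[S]S=>[[S]S]S=>[[[S]S]S]S=>[[[[S]S]S]S]S=>[[[[[]]S]S]S]S=>[[[[[]][]]S]S]S=>[[[[[]][]][]]S]S=>[[[[[]][]][]][]]S=>[[[[[]][]][]][]][]

S => [S]S   [S -> [ S ] S]
[S]S => [[S]S]S   [S -> [ S ] S]
[[S]S]S => [[[S]S]S]S   [S -> [ S ] S]
[[[S]S]S]S => [[[[S]S]S]S]S   [S -> [ S ] S]
[[[[S]S]S]S]S => [[[[[]]S]S]S]S   [S -> [ ]]
[[[[[]]S]S]S]S => [[[[[]][]]S]S]S   [S -> [ ]]
[[[[[]][]]S]S]S => [[[[[]][]][]]S]S   [S -> [ ]]
[[[[[]][]][]]S]S => [[[[[]][]][]][]]S   [S -> [ ]]
[[[[[]][]][]][]]S => [[[[[]][]][]][]][]   [S -> [ ]]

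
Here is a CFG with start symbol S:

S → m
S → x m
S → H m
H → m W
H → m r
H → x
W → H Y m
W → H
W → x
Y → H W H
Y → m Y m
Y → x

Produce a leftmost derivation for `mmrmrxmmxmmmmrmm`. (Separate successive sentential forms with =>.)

S => Hm => mWm => mHYmm => mmrYmm => mmrHWHmm => mmrmrWHmm => mmrmrHYmHmm => mmrmrxYmHmm => mmrmrxmYmmHmm => mmrmrxmmYmmmHmm => mmrmrxmmxmmmHmm => mmrmrxmmxmmmmrmm

S => Hm   [S → H m]
Hm => mWm   [H → m W]
mWm => mHYmm   [W → H Y m]
mHYmm => mmrYmm   [H → m r]
mmrYmm => mmrHWHmm   [Y → H W H]
mmrHWHmm => mmrmrWHmm   [H → m r]
mmrmrWHmm => mmrmrHYmHmm   [W → H Y m]
mmrmrHYmHmm => mmrmrxYmHmm   [H → x]
mmrmrxYmHmm => mmrmrxmYmmHmm   [Y → m Y m]
mmrmrxmYmmHmm => mmrmrxmmYmmmHmm   [Y → m Y m]
mmrmrxmmYmmmHmm => mmrmrxmmxmmmHmm   [Y → x]
mmrmrxmmxmmmHmm => mmrmrxmmxmmmmrmm   [H → m r]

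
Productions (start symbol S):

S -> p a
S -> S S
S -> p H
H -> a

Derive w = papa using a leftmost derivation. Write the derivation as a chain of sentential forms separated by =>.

S=>SS=>pHS=>paS=>papH=>papa

S => SS   [S -> S S]
SS => pHS   [S -> p H]
pHS => paS   [H -> a]
paS => papH   [S -> p H]
papH => papa   [H -> a]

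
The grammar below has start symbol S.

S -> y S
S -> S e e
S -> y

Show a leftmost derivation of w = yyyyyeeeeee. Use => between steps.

S => yS   [S -> y S]
yS => ySee   [S -> S e e]
ySee => yySee   [S -> y S]
yySee => yyySee   [S -> y S]
yyySee => yyyySee   [S -> y S]
yyyySee => yyyySeeee   [S -> S e e]
yyyySeeee => yyyySeeeeee   [S -> S e e]
yyyySeeeeee => yyyyyeeeeee   [S -> y]

S => yS => ySee => yySee => yyySee => yyyySee => yyyySeeee => yyyySeeeeee => yyyyyeeeeee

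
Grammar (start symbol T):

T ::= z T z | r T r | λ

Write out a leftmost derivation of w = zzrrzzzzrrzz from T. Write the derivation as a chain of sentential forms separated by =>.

T => zTz   [T ::= z T z]
zTz => zzTzz   [T ::= z T z]
zzTzz => zzrTrzz   [T ::= r T r]
zzrTrzz => zzrrTrrzz   [T ::= r T r]
zzrrTrrzz => zzrrzTzrrzz   [T ::= z T z]
zzrrzTzrrzz => zzrrzzTzzrrzz   [T ::= z T z]
zzrrzzTzzrrzz => zzrrzzzzrrzz   [T ::= λ]

T=>zTz=>zzTzz=>zzrTrzz=>zzrrTrrzz=>zzrrzTzrrzz=>zzrrzzTzzrrzz=>zzrrzzzzrrzz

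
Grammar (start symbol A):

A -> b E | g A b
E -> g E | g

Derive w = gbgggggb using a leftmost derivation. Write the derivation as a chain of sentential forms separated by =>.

A => gAb   [A -> g A b]
gAb => gbEb   [A -> b E]
gbEb => gbgEb   [E -> g E]
gbgEb => gbggEb   [E -> g E]
gbggEb => gbgggEb   [E -> g E]
gbgggEb => gbggggEb   [E -> g E]
gbggggEb => gbgggggb   [E -> g]

A=>gAb=>gbEb=>gbgEb=>gbggEb=>gbgggEb=>gbggggEb=>gbgggggb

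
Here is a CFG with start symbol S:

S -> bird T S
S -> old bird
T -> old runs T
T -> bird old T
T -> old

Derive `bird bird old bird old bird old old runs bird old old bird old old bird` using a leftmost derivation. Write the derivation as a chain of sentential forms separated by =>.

S => bird T S => bird bird old T S => bird bird old bird old T S => bird bird old bird old bird old T S => bird bird old bird old bird old old runs T S => bird bird old bird old bird old old runs bird old T S => bird bird old bird old bird old old runs bird old old S => bird bird old bird old bird old old runs bird old old bird T S => bird bird old bird old bird old old runs bird old old bird old S => bird bird old bird old bird old old runs bird old old bird old old bird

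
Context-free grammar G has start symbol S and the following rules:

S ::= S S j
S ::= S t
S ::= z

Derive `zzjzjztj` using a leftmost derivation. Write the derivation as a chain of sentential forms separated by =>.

S => SSj => SSjSj => SSjSjSj => zSjSjSj => zzjSjSj => zzjzjSj => zzjzjStj => zzjzjztj

S => SSj   [S ::= S S j]
SSj => SSjSj   [S ::= S S j]
SSjSj => SSjSjSj   [S ::= S S j]
SSjSjSj => zSjSjSj   [S ::= z]
zSjSjSj => zzjSjSj   [S ::= z]
zzjSjSj => zzjzjSj   [S ::= z]
zzjzjSj => zzjzjStj   [S ::= S t]
zzjzjStj => zzjzjztj   [S ::= z]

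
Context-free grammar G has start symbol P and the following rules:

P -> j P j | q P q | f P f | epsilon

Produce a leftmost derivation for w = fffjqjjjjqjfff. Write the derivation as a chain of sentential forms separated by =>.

P=>fPf=>ffPff=>fffPfff=>fffjPjfff=>fffjqPqjfff=>fffjqjPjqjfff=>fffjqjjPjjqjfff=>fffjqjjjjqjfff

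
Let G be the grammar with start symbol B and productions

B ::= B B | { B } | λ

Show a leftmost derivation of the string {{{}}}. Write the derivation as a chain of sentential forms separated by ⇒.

B ⇒ BB ⇒ {B}B ⇒ {BB}B ⇒ {{B}B}B ⇒ {{BB}B}B ⇒ {{BBB}B}B ⇒ {{{B}BB}B}B ⇒ {{{}BB}B}B ⇒ {{{}B}B}B ⇒ {{{}}B}B ⇒ {{{}}}B ⇒ {{{}}}

B ⇒ BB   [B ::= B B]
BB ⇒ {B}B   [B ::= { B }]
{B}B ⇒ {BB}B   [B ::= B B]
{BB}B ⇒ {{B}B}B   [B ::= { B }]
{{B}B}B ⇒ {{BB}B}B   [B ::= B B]
{{BB}B}B ⇒ {{BBB}B}B   [B ::= B B]
{{BBB}B}B ⇒ {{{B}BB}B}B   [B ::= { B }]
{{{B}BB}B}B ⇒ {{{}BB}B}B   [B ::= λ]
{{{}BB}B}B ⇒ {{{}B}B}B   [B ::= λ]
{{{}B}B}B ⇒ {{{}}B}B   [B ::= λ]
{{{}}B}B ⇒ {{{}}}B   [B ::= λ]
{{{}}}B ⇒ {{{}}}   [B ::= λ]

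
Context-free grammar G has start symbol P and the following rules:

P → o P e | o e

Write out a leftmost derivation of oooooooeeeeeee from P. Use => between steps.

P => oPe   [P → o P e]
oPe => ooPee   [P → o P e]
ooPee => oooPeee   [P → o P e]
oooPeee => ooooPeeee   [P → o P e]
ooooPeeee => oooooPeeeee   [P → o P e]
oooooPeeeee => ooooooPeeeeee   [P → o P e]
ooooooPeeeeee => oooooooeeeeeee   [P → o e]

P=>oPe=>ooPee=>oooPeee=>ooooPeeee=>oooooPeeeee=>ooooooPeeeeee=>oooooooeeeeeee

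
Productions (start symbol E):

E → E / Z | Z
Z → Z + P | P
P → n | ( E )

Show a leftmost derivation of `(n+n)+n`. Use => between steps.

E => Z   [E → Z]
Z => Z+P   [Z → Z + P]
Z+P => P+P   [Z → P]
P+P => (E)+P   [P → ( E )]
(E)+P => (Z)+P   [E → Z]
(Z)+P => (Z+P)+P   [Z → Z + P]
(Z+P)+P => (P+P)+P   [Z → P]
(P+P)+P => (n+P)+P   [P → n]
(n+P)+P => (n+n)+P   [P → n]
(n+n)+P => (n+n)+n   [P → n]

E=>Z=>Z+P=>P+P=>(E)+P=>(Z)+P=>(Z+P)+P=>(P+P)+P=>(n+P)+P=>(n+n)+P=>(n+n)+n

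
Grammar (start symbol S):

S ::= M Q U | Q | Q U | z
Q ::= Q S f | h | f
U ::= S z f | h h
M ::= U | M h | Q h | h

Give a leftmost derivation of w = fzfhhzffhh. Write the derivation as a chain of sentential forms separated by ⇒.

S ⇒ MQU   [S ::= M Q U]
MQU ⇒ UQU   [M ::= U]
UQU ⇒ SzfQU   [U ::= S z f]
SzfQU ⇒ QUzfQU   [S ::= Q U]
QUzfQU ⇒ QSfUzfQU   [Q ::= Q S f]
QSfUzfQU ⇒ fSfUzfQU   [Q ::= f]
fSfUzfQU ⇒ fzfUzfQU   [S ::= z]
fzfUzfQU ⇒ fzfhhzfQU   [U ::= h h]
fzfhhzfQU ⇒ fzfhhzffU   [Q ::= f]
fzfhhzffU ⇒ fzfhhzffhh   [U ::= h h]

S ⇒ MQU ⇒ UQU ⇒ SzfQU ⇒ QUzfQU ⇒ QSfUzfQU ⇒ fSfUzfQU ⇒ fzfUzfQU ⇒ fzfhhzfQU ⇒ fzfhhzffU ⇒ fzfhhzffhh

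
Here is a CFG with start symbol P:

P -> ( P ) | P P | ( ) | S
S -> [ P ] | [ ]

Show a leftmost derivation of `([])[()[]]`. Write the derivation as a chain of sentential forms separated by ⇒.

P ⇒ PP ⇒ (P)P ⇒ (S)P ⇒ ([])P ⇒ ([])S ⇒ ([])[P] ⇒ ([])[PP] ⇒ ([])[()P] ⇒ ([])[()S] ⇒ ([])[()[]]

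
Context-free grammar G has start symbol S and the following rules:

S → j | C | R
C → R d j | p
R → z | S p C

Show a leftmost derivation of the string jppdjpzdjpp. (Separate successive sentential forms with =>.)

S => R   [S → R]
R => SpC   [R → S p C]
SpC => RpC   [S → R]
RpC => SpCpC   [R → S p C]
SpCpC => CpCpC   [S → C]
CpCpC => RdjpCpC   [C → R d j]
RdjpCpC => SpCdjpCpC   [R → S p C]
SpCdjpCpC => jpCdjpCpC   [S → j]
jpCdjpCpC => jppdjpCpC   [C → p]
jppdjpCpC => jppdjpRdjpC   [C → R d j]
jppdjpRdjpC => jppdjpzdjpC   [R → z]
jppdjpzdjpC => jppdjpzdjpp   [C → p]

S=>R=>SpC=>RpC=>SpCpC=>CpCpC=>RdjpCpC=>SpCdjpCpC=>jpCdjpCpC=>jppdjpCpC=>jppdjpRdjpC=>jppdjpzdjpC=>jppdjpzdjpp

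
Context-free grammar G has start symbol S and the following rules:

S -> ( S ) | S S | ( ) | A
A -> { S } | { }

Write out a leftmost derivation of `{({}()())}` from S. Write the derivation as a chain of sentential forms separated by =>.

S=>A=>{S}=>{(S)}=>{(SS)}=>{(AS)}=>{({}S)}=>{({}SS)}=>{({}()S)}=>{({}()())}

S => A   [S -> A]
A => {S}   [A -> { S }]
{S} => {(S)}   [S -> ( S )]
{(S)} => {(SS)}   [S -> S S]
{(SS)} => {(AS)}   [S -> A]
{(AS)} => {({}S)}   [A -> { }]
{({}S)} => {({}SS)}   [S -> S S]
{({}SS)} => {({}()S)}   [S -> ( )]
{({}()S)} => {({}()())}   [S -> ( )]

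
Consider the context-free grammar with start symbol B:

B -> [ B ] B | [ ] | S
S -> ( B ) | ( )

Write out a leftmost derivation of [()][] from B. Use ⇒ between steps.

B ⇒ [B]B ⇒ [S]B ⇒ [()]B ⇒ [()][]

B ⇒ [B]B   [B -> [ B ] B]
[B]B ⇒ [S]B   [B -> S]
[S]B ⇒ [()]B   [S -> ( )]
[()]B ⇒ [()][]   [B -> [ ]]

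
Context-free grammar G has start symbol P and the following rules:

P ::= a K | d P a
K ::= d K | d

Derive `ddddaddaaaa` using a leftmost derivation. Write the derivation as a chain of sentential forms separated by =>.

P => dPa => ddPaa => dddPaaa => ddddPaaaa => ddddaKaaaa => ddddadKaaaa => ddddaddaaaa

P => dPa   [P ::= d P a]
dPa => ddPaa   [P ::= d P a]
ddPaa => dddPaaa   [P ::= d P a]
dddPaaa => ddddPaaaa   [P ::= d P a]
ddddPaaaa => ddddaKaaaa   [P ::= a K]
ddddaKaaaa => ddddadKaaaa   [K ::= d K]
ddddadKaaaa => ddddaddaaaa   [K ::= d]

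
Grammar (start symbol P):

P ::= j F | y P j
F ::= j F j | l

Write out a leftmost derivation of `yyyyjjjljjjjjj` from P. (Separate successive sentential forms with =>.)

P=>yPj=>yyPjj=>yyyPjjj=>yyyyPjjjj=>yyyyjFjjjj=>yyyyjjFjjjjj=>yyyyjjjFjjjjjj=>yyyyjjjljjjjjj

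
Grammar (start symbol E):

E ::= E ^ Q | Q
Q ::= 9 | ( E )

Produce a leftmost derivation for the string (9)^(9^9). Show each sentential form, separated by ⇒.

E ⇒ E^Q ⇒ Q^Q ⇒ (E)^Q ⇒ (Q)^Q ⇒ (9)^Q ⇒ (9)^(E) ⇒ (9)^(E^Q) ⇒ (9)^(Q^Q) ⇒ (9)^(9^Q) ⇒ (9)^(9^9)

E ⇒ E^Q   [E ::= E ^ Q]
E^Q ⇒ Q^Q   [E ::= Q]
Q^Q ⇒ (E)^Q   [Q ::= ( E )]
(E)^Q ⇒ (Q)^Q   [E ::= Q]
(Q)^Q ⇒ (9)^Q   [Q ::= 9]
(9)^Q ⇒ (9)^(E)   [Q ::= ( E )]
(9)^(E) ⇒ (9)^(E^Q)   [E ::= E ^ Q]
(9)^(E^Q) ⇒ (9)^(Q^Q)   [E ::= Q]
(9)^(Q^Q) ⇒ (9)^(9^Q)   [Q ::= 9]
(9)^(9^Q) ⇒ (9)^(9^9)   [Q ::= 9]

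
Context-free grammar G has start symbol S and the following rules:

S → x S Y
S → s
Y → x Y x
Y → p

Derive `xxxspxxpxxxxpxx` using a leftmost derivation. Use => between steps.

S => xSY => xxSYY => xxxSYYY => xxxsYYY => xxxspYY => xxxspxYxY => xxxspxxYxxY => xxxspxxpxxY => xxxspxxpxxxYx => xxxspxxpxxxxYxx => xxxspxxpxxxxpxx

S => xSY   [S → x S Y]
xSY => xxSYY   [S → x S Y]
xxSYY => xxxSYYY   [S → x S Y]
xxxSYYY => xxxsYYY   [S → s]
xxxsYYY => xxxspYY   [Y → p]
xxxspYY => xxxspxYxY   [Y → x Y x]
xxxspxYxY => xxxspxxYxxY   [Y → x Y x]
xxxspxxYxxY => xxxspxxpxxY   [Y → p]
xxxspxxpxxY => xxxspxxpxxxYx   [Y → x Y x]
xxxspxxpxxxYx => xxxspxxpxxxxYxx   [Y → x Y x]
xxxspxxpxxxxYxx => xxxspxxpxxxxpxx   [Y → p]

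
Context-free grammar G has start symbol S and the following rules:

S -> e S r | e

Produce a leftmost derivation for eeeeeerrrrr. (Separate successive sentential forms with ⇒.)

S ⇒ eSr   [S -> e S r]
eSr ⇒ eeSrr   [S -> e S r]
eeSrr ⇒ eeeSrrr   [S -> e S r]
eeeSrrr ⇒ eeeeSrrrr   [S -> e S r]
eeeeSrrrr ⇒ eeeeeSrrrrr   [S -> e S r]
eeeeeSrrrrr ⇒ eeeeeerrrrr   [S -> e]

S⇒eSr⇒eeSrr⇒eeeSrrr⇒eeeeSrrrr⇒eeeeeSrrrrr⇒eeeeeerrrrr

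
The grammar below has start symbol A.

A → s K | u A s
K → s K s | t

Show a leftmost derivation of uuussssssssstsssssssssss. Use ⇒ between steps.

A ⇒ uAs   [A → u A s]
uAs ⇒ uuAss   [A → u A s]
uuAss ⇒ uuuAsss   [A → u A s]
uuuAsss ⇒ uuusKsss   [A → s K]
uuusKsss ⇒ uuussKssss   [K → s K s]
uuussKssss ⇒ uuusssKsssss   [K → s K s]
uuusssKsssss ⇒ uuussssKssssss   [K → s K s]
uuussssKssssss ⇒ uuusssssKsssssss   [K → s K s]
uuusssssKsssssss ⇒ uuussssssKssssssss   [K → s K s]
uuussssssKssssssss ⇒ uuusssssssKsssssssss   [K → s K s]
uuusssssssKsssssssss ⇒ uuussssssssKssssssssss   [K → s K s]
uuussssssssKssssssssss ⇒ uuusssssssssKsssssssssss   [K → s K s]
uuusssssssssKsssssssssss ⇒ uuussssssssstsssssssssss   [K → t]

A ⇒ uAs ⇒ uuAss ⇒ uuuAsss ⇒ uuusKsss ⇒ uuussKssss ⇒ uuusssKsssss ⇒ uuussssKssssss ⇒ uuusssssKsssssss ⇒ uuussssssKssssssss ⇒ uuusssssssKsssssssss ⇒ uuussssssssKssssssssss ⇒ uuusssssssssKsssssssssss ⇒ uuussssssssstsssssssssss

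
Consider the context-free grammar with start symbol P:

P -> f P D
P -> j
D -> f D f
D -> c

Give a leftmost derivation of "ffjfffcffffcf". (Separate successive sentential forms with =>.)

P => fPD   [P -> f P D]
fPD => ffPDD   [P -> f P D]
ffPDD => ffjDD   [P -> j]
ffjDD => ffjfDfD   [D -> f D f]
ffjfDfD => ffjffDffD   [D -> f D f]
ffjffDffD => ffjfffDfffD   [D -> f D f]
ffjfffDfffD => ffjfffcfffD   [D -> c]
ffjfffcfffD => ffjfffcffffDf   [D -> f D f]
ffjfffcffffDf => ffjfffcffffcf   [D -> c]

P => fPD => ffPDD => ffjDD => ffjfDfD => ffjffDffD => ffjfffDfffD => ffjfffcfffD => ffjfffcffffDf => ffjfffcffffcf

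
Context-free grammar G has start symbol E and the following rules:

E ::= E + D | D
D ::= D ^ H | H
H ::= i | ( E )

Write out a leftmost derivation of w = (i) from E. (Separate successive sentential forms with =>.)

E => D => H => (E) => (D) => (H) => (i)

E => D   [E ::= D]
D => H   [D ::= H]
H => (E)   [H ::= ( E )]
(E) => (D)   [E ::= D]
(D) => (H)   [D ::= H]
(H) => (i)   [H ::= i]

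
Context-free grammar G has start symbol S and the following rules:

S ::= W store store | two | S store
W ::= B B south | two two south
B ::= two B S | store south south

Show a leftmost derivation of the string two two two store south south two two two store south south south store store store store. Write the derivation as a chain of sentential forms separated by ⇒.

S ⇒ S store   [S ::= S store]
S store ⇒ S store store   [S ::= S store]
S store store ⇒ W store store store store   [S ::= W store store]
W store store store store ⇒ B B south store store store store   [W ::= B B south]
B B south store store store store ⇒ two B S B south store store store store   [B ::= two B S]
two B S B south store store store store ⇒ two two B S S B south store store store store   [B ::= two B S]
two two B S S B south store store store store ⇒ two two two B S S S B south store store store store   [B ::= two B S]
two two two B S S S B south store store store store ⇒ two two two store south south S S S B south store store store store   [B ::= store south south]
two two two store south south S S S B south store store store store ⇒ two two two store south south two S S B south store store store store   [S ::= two]
two two two store south south two S S B south store store store store ⇒ two two two store south south two two S B south store store store store   [S ::= two]
two two two store south south two two S B south store store store store ⇒ two two two store south south two two two B south store store store store   [S ::= two]
two two two store south south two two two B south store store store store ⇒ two two two store south south two two two store south south south store store store store   [B ::= store south south]

S ⇒ S store ⇒ S store store ⇒ W store store store store ⇒ B B south store store store store ⇒ two B S B south store store store store ⇒ two two B S S B south store store store store ⇒ two two two B S S S B south store store store store ⇒ two two two store south south S S S B south store store store store ⇒ two two two store south south two S S B south store store store store ⇒ two two two store south south two two S B south store store store store ⇒ two two two store south south two two two B south store store store store ⇒ two two two store south south two two two store south south south store store store store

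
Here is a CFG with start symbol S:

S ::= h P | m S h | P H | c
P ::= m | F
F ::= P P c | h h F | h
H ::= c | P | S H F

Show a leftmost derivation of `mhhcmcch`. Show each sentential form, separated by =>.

S=>mSh=>mPHh=>mFHh=>mPPcHh=>mFPcHh=>mPPcPcHh=>mFPcPcHh=>mhPcPcHh=>mhFcPcHh=>mhhcPcHh=>mhhcmcHh=>mhhcmcch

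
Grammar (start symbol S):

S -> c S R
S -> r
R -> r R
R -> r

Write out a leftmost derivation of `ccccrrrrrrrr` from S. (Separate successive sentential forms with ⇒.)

S ⇒ cSR   [S -> c S R]
cSR ⇒ ccSRR   [S -> c S R]
ccSRR ⇒ cccSRRR   [S -> c S R]
cccSRRR ⇒ ccccSRRRR   [S -> c S R]
ccccSRRRR ⇒ ccccrRRRR   [S -> r]
ccccrRRRR ⇒ ccccrrRRR   [R -> r]
ccccrrRRR ⇒ ccccrrrRRR   [R -> r R]
ccccrrrRRR ⇒ ccccrrrrRR   [R -> r]
ccccrrrrRR ⇒ ccccrrrrrRR   [R -> r R]
ccccrrrrrRR ⇒ ccccrrrrrrRR   [R -> r R]
ccccrrrrrrRR ⇒ ccccrrrrrrrR   [R -> r]
ccccrrrrrrrR ⇒ ccccrrrrrrrr   [R -> r]

S ⇒ cSR ⇒ ccSRR ⇒ cccSRRR ⇒ ccccSRRRR ⇒ ccccrRRRR ⇒ ccccrrRRR ⇒ ccccrrrRRR ⇒ ccccrrrrRR ⇒ ccccrrrrrRR ⇒ ccccrrrrrrRR ⇒ ccccrrrrrrrR ⇒ ccccrrrrrrrr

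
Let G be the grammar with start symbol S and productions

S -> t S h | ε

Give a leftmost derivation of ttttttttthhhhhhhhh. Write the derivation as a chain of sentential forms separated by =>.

S => tSh => ttShh => tttShhh => ttttShhhh => tttttShhhhh => ttttttShhhhhh => tttttttShhhhhhh => ttttttttShhhhhhhh => tttttttttShhhhhhhhh => ttttttttthhhhhhhhh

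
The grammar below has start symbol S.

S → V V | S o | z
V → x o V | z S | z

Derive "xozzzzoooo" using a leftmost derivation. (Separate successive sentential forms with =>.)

S => So   [S → S o]
So => Soo   [S → S o]
Soo => Sooo   [S → S o]
Sooo => Soooo   [S → S o]
Soooo => VVoooo   [S → V V]
VVoooo => xoVVoooo   [V → x o V]
xoVVoooo => xozSVoooo   [V → z S]
xozSVoooo => xozzVoooo   [S → z]
xozzVoooo => xozzzSoooo   [V → z S]
xozzzSoooo => xozzzzoooo   [S → z]

S=>So=>Soo=>Sooo=>Soooo=>VVoooo=>xoVVoooo=>xozSVoooo=>xozzVoooo=>xozzzSoooo=>xozzzzoooo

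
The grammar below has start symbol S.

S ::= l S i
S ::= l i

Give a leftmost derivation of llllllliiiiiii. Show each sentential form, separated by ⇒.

S ⇒ lSi ⇒ llSii ⇒ lllSiii ⇒ llllSiiii ⇒ lllllSiiiii ⇒ llllllSiiiiii ⇒ llllllliiiiiii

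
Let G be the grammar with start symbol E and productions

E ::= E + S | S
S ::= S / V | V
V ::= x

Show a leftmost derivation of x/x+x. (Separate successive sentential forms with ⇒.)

E⇒E+S⇒S+S⇒S/V+S⇒V/V+S⇒x/V+S⇒x/x+S⇒x/x+V⇒x/x+x

E ⇒ E+S   [E ::= E + S]
E+S ⇒ S+S   [E ::= S]
S+S ⇒ S/V+S   [S ::= S / V]
S/V+S ⇒ V/V+S   [S ::= V]
V/V+S ⇒ x/V+S   [V ::= x]
x/V+S ⇒ x/x+S   [V ::= x]
x/x+S ⇒ x/x+V   [S ::= V]
x/x+V ⇒ x/x+x   [V ::= x]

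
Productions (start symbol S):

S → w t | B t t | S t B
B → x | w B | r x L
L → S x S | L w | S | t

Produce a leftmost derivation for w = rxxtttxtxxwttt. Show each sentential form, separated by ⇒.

S ⇒ Btt   [S → B t t]
Btt ⇒ rxLtt   [B → r x L]
rxLtt ⇒ rxSxStt   [L → S x S]
rxSxStt ⇒ rxStBxStt   [S → S t B]
rxStBxStt ⇒ rxStBtBxStt   [S → S t B]
rxStBtBxStt ⇒ rxBtttBtBxStt   [S → B t t]
rxBtttBtBxStt ⇒ rxxtttBtBxStt   [B → x]
rxxtttBtBxStt ⇒ rxxtttxtBxStt   [B → x]
rxxtttxtBxStt ⇒ rxxtttxtxxStt   [B → x]
rxxtttxtxxStt ⇒ rxxtttxtxxwttt   [S → w t]

S⇒Btt⇒rxLtt⇒rxSxStt⇒rxStBxStt⇒rxStBtBxStt⇒rxBtttBtBxStt⇒rxxtttBtBxStt⇒rxxtttxtBxStt⇒rxxtttxtxxStt⇒rxxtttxtxxwttt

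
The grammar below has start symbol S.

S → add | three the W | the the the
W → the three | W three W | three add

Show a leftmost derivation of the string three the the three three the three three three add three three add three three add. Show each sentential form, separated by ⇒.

S ⇒ three the W ⇒ three the W three W ⇒ three the the three three W ⇒ three the the three three W three W ⇒ three the the three three W three W three W ⇒ three the the three three W three W three W three W ⇒ three the the three three the three three W three W three W ⇒ three the the three three the three three three add three W three W ⇒ three the the three three the three three three add three three add three W ⇒ three the the three three the three three three add three three add three three add

S ⇒ three the W   [S → three the W]
three the W ⇒ three the W three W   [W → W three W]
three the W three W ⇒ three the the three three W   [W → the three]
three the the three three W ⇒ three the the three three W three W   [W → W three W]
three the the three three W three W ⇒ three the the three three W three W three W   [W → W three W]
three the the three three W three W three W ⇒ three the the three three W three W three W three W   [W → W three W]
three the the three three W three W three W three W ⇒ three the the three three the three three W three W three W   [W → the three]
three the the three three the three three W three W three W ⇒ three the the three three the three three three add three W three W   [W → three add]
three the the three three the three three three add three W three W ⇒ three the the three three the three three three add three three add three W   [W → three add]
three the the three three the three three three add three three add three W ⇒ three the the three three the three three three add three three add three three add   [W → three add]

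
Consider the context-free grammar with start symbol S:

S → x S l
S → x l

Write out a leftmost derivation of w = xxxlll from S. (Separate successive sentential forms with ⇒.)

S⇒xSl⇒xxSll⇒xxxlll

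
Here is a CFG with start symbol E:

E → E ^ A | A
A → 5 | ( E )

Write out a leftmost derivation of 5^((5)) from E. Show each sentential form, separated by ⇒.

E ⇒ E^A   [E → E ^ A]
E^A ⇒ A^A   [E → A]
A^A ⇒ 5^A   [A → 5]
5^A ⇒ 5^(E)   [A → ( E )]
5^(E) ⇒ 5^(A)   [E → A]
5^(A) ⇒ 5^((E))   [A → ( E )]
5^((E)) ⇒ 5^((A))   [E → A]
5^((A)) ⇒ 5^((5))   [A → 5]

E ⇒ E^A ⇒ A^A ⇒ 5^A ⇒ 5^(E) ⇒ 5^(A) ⇒ 5^((E)) ⇒ 5^((A)) ⇒ 5^((5))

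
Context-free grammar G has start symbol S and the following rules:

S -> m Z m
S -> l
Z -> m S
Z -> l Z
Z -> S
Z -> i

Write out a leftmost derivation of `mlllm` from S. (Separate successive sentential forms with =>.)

S => mZm   [S -> m Z m]
mZm => mlZm   [Z -> l Z]
mlZm => mllZm   [Z -> l Z]
mllZm => mllSm   [Z -> S]
mllSm => mlllm   [S -> l]

S => mZm => mlZm => mllZm => mllSm => mlllm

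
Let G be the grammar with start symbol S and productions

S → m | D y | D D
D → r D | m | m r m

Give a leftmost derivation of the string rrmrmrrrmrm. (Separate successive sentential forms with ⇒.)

S ⇒ DD   [S → D D]
DD ⇒ rDD   [D → r D]
rDD ⇒ rrDD   [D → r D]
rrDD ⇒ rrmrmD   [D → m r m]
rrmrmD ⇒ rrmrmrD   [D → r D]
rrmrmrD ⇒ rrmrmrrD   [D → r D]
rrmrmrrD ⇒ rrmrmrrrD   [D → r D]
rrmrmrrrD ⇒ rrmrmrrrmrm   [D → m r m]

S⇒DD⇒rDD⇒rrDD⇒rrmrmD⇒rrmrmrD⇒rrmrmrrD⇒rrmrmrrrD⇒rrmrmrrrmrm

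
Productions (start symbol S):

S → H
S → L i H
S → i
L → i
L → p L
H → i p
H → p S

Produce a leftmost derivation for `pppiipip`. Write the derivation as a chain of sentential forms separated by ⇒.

S ⇒ H   [S → H]
H ⇒ pS   [H → p S]
pS ⇒ pLiH   [S → L i H]
pLiH ⇒ ppLiH   [L → p L]
ppLiH ⇒ pppLiH   [L → p L]
pppLiH ⇒ pppiiH   [L → i]
pppiiH ⇒ pppiipS   [H → p S]
pppiipS ⇒ pppiipH   [S → H]
pppiipH ⇒ pppiipip   [H → i p]

S ⇒ H ⇒ pS ⇒ pLiH ⇒ ppLiH ⇒ pppLiH ⇒ pppiiH ⇒ pppiipS ⇒ pppiipH ⇒ pppiipip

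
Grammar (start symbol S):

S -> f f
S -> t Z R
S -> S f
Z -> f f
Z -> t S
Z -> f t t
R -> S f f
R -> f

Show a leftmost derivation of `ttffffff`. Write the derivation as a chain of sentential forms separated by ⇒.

S⇒Sf⇒tZRf⇒ttSRf⇒ttSfRf⇒ttSffRf⇒ttffffRf⇒ttffffff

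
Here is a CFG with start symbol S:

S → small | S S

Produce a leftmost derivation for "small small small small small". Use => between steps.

S => S S => S S S => S S S S => small S S S => small S S S S => small small S S S => small small small S S => small small small small S => small small small small small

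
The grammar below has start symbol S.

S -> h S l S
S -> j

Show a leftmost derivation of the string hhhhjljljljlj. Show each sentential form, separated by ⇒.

S ⇒ hSlS ⇒ hhSlSlS ⇒ hhhSlSlSlS ⇒ hhhhSlSlSlSlS ⇒ hhhhjlSlSlSlS ⇒ hhhhjljlSlSlS ⇒ hhhhjljljlSlS ⇒ hhhhjljljljlS ⇒ hhhhjljljljlj

S ⇒ hSlS   [S -> h S l S]
hSlS ⇒ hhSlSlS   [S -> h S l S]
hhSlSlS ⇒ hhhSlSlSlS   [S -> h S l S]
hhhSlSlSlS ⇒ hhhhSlSlSlSlS   [S -> h S l S]
hhhhSlSlSlSlS ⇒ hhhhjlSlSlSlS   [S -> j]
hhhhjlSlSlSlS ⇒ hhhhjljlSlSlS   [S -> j]
hhhhjljlSlSlS ⇒ hhhhjljljlSlS   [S -> j]
hhhhjljljlSlS ⇒ hhhhjljljljlS   [S -> j]
hhhhjljljljlS ⇒ hhhhjljljljlj   [S -> j]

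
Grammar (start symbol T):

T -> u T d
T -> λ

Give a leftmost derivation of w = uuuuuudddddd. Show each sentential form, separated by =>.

T => uTd   [T -> u T d]
uTd => uuTdd   [T -> u T d]
uuTdd => uuuTddd   [T -> u T d]
uuuTddd => uuuuTdddd   [T -> u T d]
uuuuTdddd => uuuuuTddddd   [T -> u T d]
uuuuuTddddd => uuuuuuTdddddd   [T -> u T d]
uuuuuuTdddddd => uuuuuudddddd   [T -> λ]

T => uTd => uuTdd => uuuTddd => uuuuTdddd => uuuuuTddddd => uuuuuuTdddddd => uuuuuudddddd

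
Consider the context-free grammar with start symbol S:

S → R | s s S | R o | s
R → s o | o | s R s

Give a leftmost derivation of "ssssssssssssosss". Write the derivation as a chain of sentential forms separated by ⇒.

S⇒ssS⇒ssssS⇒ssssssS⇒ssssssssS⇒ssssssssR⇒sssssssssRs⇒ssssssssssRss⇒sssssssssssRsss⇒ssssssssssssosss

S ⇒ ssS   [S → s s S]
ssS ⇒ ssssS   [S → s s S]
ssssS ⇒ ssssssS   [S → s s S]
ssssssS ⇒ ssssssssS   [S → s s S]
ssssssssS ⇒ ssssssssR   [S → R]
ssssssssR ⇒ sssssssssRs   [R → s R s]
sssssssssRs ⇒ ssssssssssRss   [R → s R s]
ssssssssssRss ⇒ sssssssssssRsss   [R → s R s]
sssssssssssRsss ⇒ ssssssssssssosss   [R → s o]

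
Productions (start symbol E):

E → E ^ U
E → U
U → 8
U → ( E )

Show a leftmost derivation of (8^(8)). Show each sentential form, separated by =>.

E => U   [E → U]
U => (E)   [U → ( E )]
(E) => (E^U)   [E → E ^ U]
(E^U) => (U^U)   [E → U]
(U^U) => (8^U)   [U → 8]
(8^U) => (8^(E))   [U → ( E )]
(8^(E)) => (8^(U))   [E → U]
(8^(U)) => (8^(8))   [U → 8]

E => U => (E) => (E^U) => (U^U) => (8^U) => (8^(E)) => (8^(U)) => (8^(8))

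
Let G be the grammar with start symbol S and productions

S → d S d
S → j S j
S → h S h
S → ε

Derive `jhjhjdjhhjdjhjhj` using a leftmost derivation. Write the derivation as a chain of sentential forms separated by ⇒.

S ⇒ jSj   [S → j S j]
jSj ⇒ jhShj   [S → h S h]
jhShj ⇒ jhjSjhj   [S → j S j]
jhjSjhj ⇒ jhjhShjhj   [S → h S h]
jhjhShjhj ⇒ jhjhjSjhjhj   [S → j S j]
jhjhjSjhjhj ⇒ jhjhjdSdjhjhj   [S → d S d]
jhjhjdSdjhjhj ⇒ jhjhjdjSjdjhjhj   [S → j S j]
jhjhjdjSjdjhjhj ⇒ jhjhjdjhShjdjhjhj   [S → h S h]
jhjhjdjhShjdjhjhj ⇒ jhjhjdjhhjdjhjhj   [S → ε]

S⇒jSj⇒jhShj⇒jhjSjhj⇒jhjhShjhj⇒jhjhjSjhjhj⇒jhjhjdSdjhjhj⇒jhjhjdjSjdjhjhj⇒jhjhjdjhShjdjhjhj⇒jhjhjdjhhjdjhjhj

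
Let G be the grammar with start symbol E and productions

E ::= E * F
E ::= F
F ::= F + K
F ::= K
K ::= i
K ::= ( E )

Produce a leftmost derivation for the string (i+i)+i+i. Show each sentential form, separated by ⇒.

E ⇒ F   [E ::= F]
F ⇒ F+K   [F ::= F + K]
F+K ⇒ F+K+K   [F ::= F + K]
F+K+K ⇒ K+K+K   [F ::= K]
K+K+K ⇒ (E)+K+K   [K ::= ( E )]
(E)+K+K ⇒ (F)+K+K   [E ::= F]
(F)+K+K ⇒ (F+K)+K+K   [F ::= F + K]
(F+K)+K+K ⇒ (K+K)+K+K   [F ::= K]
(K+K)+K+K ⇒ (i+K)+K+K   [K ::= i]
(i+K)+K+K ⇒ (i+i)+K+K   [K ::= i]
(i+i)+K+K ⇒ (i+i)+i+K   [K ::= i]
(i+i)+i+K ⇒ (i+i)+i+i   [K ::= i]

E⇒F⇒F+K⇒F+K+K⇒K+K+K⇒(E)+K+K⇒(F)+K+K⇒(F+K)+K+K⇒(K+K)+K+K⇒(i+K)+K+K⇒(i+i)+K+K⇒(i+i)+i+K⇒(i+i)+i+i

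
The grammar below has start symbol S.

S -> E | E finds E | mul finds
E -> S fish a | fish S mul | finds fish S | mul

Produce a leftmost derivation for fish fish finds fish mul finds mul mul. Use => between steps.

S => E   [S -> E]
E => fish S mul   [E -> fish S mul]
fish S mul => fish E mul   [S -> E]
fish E mul => fish fish S mul mul   [E -> fish S mul]
fish fish S mul mul => fish fish E mul mul   [S -> E]
fish fish E mul mul => fish fish finds fish S mul mul   [E -> finds fish S]
fish fish finds fish S mul mul => fish fish finds fish mul finds mul mul   [S -> mul finds]

S => E => fish S mul => fish E mul => fish fish S mul mul => fish fish E mul mul => fish fish finds fish S mul mul => fish fish finds fish mul finds mul mul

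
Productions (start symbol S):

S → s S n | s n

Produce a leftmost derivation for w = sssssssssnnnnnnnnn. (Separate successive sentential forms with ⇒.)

S ⇒ sSn   [S → s S n]
sSn ⇒ ssSnn   [S → s S n]
ssSnn ⇒ sssSnnn   [S → s S n]
sssSnnn ⇒ ssssSnnnn   [S → s S n]
ssssSnnnn ⇒ sssssSnnnnn   [S → s S n]
sssssSnnnnn ⇒ ssssssSnnnnnn   [S → s S n]
ssssssSnnnnnn ⇒ sssssssSnnnnnnn   [S → s S n]
sssssssSnnnnnnn ⇒ ssssssssSnnnnnnnn   [S → s S n]
ssssssssSnnnnnnnn ⇒ sssssssssnnnnnnnnn   [S → s n]

S ⇒ sSn ⇒ ssSnn ⇒ sssSnnn ⇒ ssssSnnnn ⇒ sssssSnnnnn ⇒ ssssssSnnnnnn ⇒ sssssssSnnnnnnn ⇒ ssssssssSnnnnnnnn ⇒ sssssssssnnnnnnnnn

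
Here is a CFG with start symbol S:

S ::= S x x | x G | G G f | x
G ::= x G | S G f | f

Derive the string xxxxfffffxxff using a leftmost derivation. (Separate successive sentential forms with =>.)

S => xG => xxG => xxSGf => xxGGfGf => xxSGfGfGf => xxxGGfGfGf => xxxxGGfGfGf => xxxxfGfGfGf => xxxxfffGfGf => xxxxfffffGf => xxxxfffffxGf => xxxxfffffxxGf => xxxxfffffxxff

S => xG   [S ::= x G]
xG => xxG   [G ::= x G]
xxG => xxSGf   [G ::= S G f]
xxSGf => xxGGfGf   [S ::= G G f]
xxGGfGf => xxSGfGfGf   [G ::= S G f]
xxSGfGfGf => xxxGGfGfGf   [S ::= x G]
xxxGGfGfGf => xxxxGGfGfGf   [G ::= x G]
xxxxGGfGfGf => xxxxfGfGfGf   [G ::= f]
xxxxfGfGfGf => xxxxfffGfGf   [G ::= f]
xxxxfffGfGf => xxxxfffffGf   [G ::= f]
xxxxfffffGf => xxxxfffffxGf   [G ::= x G]
xxxxfffffxGf => xxxxfffffxxGf   [G ::= x G]
xxxxfffffxxGf => xxxxfffffxxff   [G ::= f]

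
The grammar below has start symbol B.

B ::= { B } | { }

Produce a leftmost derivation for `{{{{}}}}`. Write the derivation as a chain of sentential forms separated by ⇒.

B ⇒ {B} ⇒ {{B}} ⇒ {{{B}}} ⇒ {{{{}}}}

B ⇒ {B}   [B ::= { B }]
{B} ⇒ {{B}}   [B ::= { B }]
{{B}} ⇒ {{{B}}}   [B ::= { B }]
{{{B}}} ⇒ {{{{}}}}   [B ::= { }]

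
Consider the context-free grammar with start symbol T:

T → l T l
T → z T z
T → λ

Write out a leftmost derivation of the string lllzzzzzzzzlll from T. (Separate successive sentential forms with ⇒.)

T ⇒ lTl   [T → l T l]
lTl ⇒ llTll   [T → l T l]
llTll ⇒ lllTlll   [T → l T l]
lllTlll ⇒ lllzTzlll   [T → z T z]
lllzTzlll ⇒ lllzzTzzlll   [T → z T z]
lllzzTzzlll ⇒ lllzzzTzzzlll   [T → z T z]
lllzzzTzzzlll ⇒ lllzzzzTzzzzlll   [T → z T z]
lllzzzzTzzzzlll ⇒ lllzzzzzzzzlll   [T → λ]

T ⇒ lTl ⇒ llTll ⇒ lllTlll ⇒ lllzTzlll ⇒ lllzzTzzlll ⇒ lllzzzTzzzlll ⇒ lllzzzzTzzzzlll ⇒ lllzzzzzzzzlll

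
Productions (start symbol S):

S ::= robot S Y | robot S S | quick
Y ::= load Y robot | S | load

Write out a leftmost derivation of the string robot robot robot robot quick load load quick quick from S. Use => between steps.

S => robot S S => robot robot S S S => robot robot robot S Y S S => robot robot robot robot S Y Y S S => robot robot robot robot quick Y Y S S => robot robot robot robot quick load Y S S => robot robot robot robot quick load load S S => robot robot robot robot quick load load quick S => robot robot robot robot quick load load quick quick

S => robot S S   [S ::= robot S S]
robot S S => robot robot S S S   [S ::= robot S S]
robot robot S S S => robot robot robot S Y S S   [S ::= robot S Y]
robot robot robot S Y S S => robot robot robot robot S Y Y S S   [S ::= robot S Y]
robot robot robot robot S Y Y S S => robot robot robot robot quick Y Y S S   [S ::= quick]
robot robot robot robot quick Y Y S S => robot robot robot robot quick load Y S S   [Y ::= load]
robot robot robot robot quick load Y S S => robot robot robot robot quick load load S S   [Y ::= load]
robot robot robot robot quick load load S S => robot robot robot robot quick load load quick S   [S ::= quick]
robot robot robot robot quick load load quick S => robot robot robot robot quick load load quick quick   [S ::= quick]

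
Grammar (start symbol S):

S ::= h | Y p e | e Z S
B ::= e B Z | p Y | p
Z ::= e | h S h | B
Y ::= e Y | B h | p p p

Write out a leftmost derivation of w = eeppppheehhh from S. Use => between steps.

S=>eZS=>eBS=>eeBZS=>eepYZS=>eeppppZS=>eepppphShS=>eeppppheZShS=>eeppppheeShS=>eeppppheehhS=>eeppppheehhh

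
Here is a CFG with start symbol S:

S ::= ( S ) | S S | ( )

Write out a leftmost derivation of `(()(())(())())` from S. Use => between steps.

S => (S) => (SS) => (()S) => (()SS) => (()SSS) => (()(S)SS) => (()(())SS) => (()(())(S)S) => (()(())(())S) => (()(())(())())

S => (S)   [S ::= ( S )]
(S) => (SS)   [S ::= S S]
(SS) => (()S)   [S ::= ( )]
(()S) => (()SS)   [S ::= S S]
(()SS) => (()SSS)   [S ::= S S]
(()SSS) => (()(S)SS)   [S ::= ( S )]
(()(S)SS) => (()(())SS)   [S ::= ( )]
(()(())SS) => (()(())(S)S)   [S ::= ( S )]
(()(())(S)S) => (()(())(())S)   [S ::= ( )]
(()(())(())S) => (()(())(())())   [S ::= ( )]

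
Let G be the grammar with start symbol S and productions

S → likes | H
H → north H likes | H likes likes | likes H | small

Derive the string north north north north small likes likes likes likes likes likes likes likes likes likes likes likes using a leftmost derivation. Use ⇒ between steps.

S ⇒ H ⇒ H likes likes ⇒ north H likes likes likes ⇒ north H likes likes likes likes likes ⇒ north north H likes likes likes likes likes likes ⇒ north north north H likes likes likes likes likes likes likes ⇒ north north north H likes likes likes likes likes likes likes likes likes ⇒ north north north H likes likes likes likes likes likes likes likes likes likes likes ⇒ north north north north H likes likes likes likes likes likes likes likes likes likes likes likes ⇒ north north north north small likes likes likes likes likes likes likes likes likes likes likes likes

S ⇒ H   [S → H]
H ⇒ H likes likes   [H → H likes likes]
H likes likes ⇒ north H likes likes likes   [H → north H likes]
north H likes likes likes ⇒ north H likes likes likes likes likes   [H → H likes likes]
north H likes likes likes likes likes ⇒ north north H likes likes likes likes likes likes   [H → north H likes]
north north H likes likes likes likes likes likes ⇒ north north north H likes likes likes likes likes likes likes   [H → north H likes]
north north north H likes likes likes likes likes likes likes ⇒ north north north H likes likes likes likes likes likes likes likes likes   [H → H likes likes]
north north north H likes likes likes likes likes likes likes likes likes ⇒ north north north H likes likes likes likes likes likes likes likes likes likes likes   [H → H likes likes]
north north north H likes likes likes likes likes likes likes likes likes likes likes ⇒ north north north north H likes likes likes likes likes likes likes likes likes likes likes likes   [H → north H likes]
north north north north H likes likes likes likes likes likes likes likes likes likes likes likes ⇒ north north north north small likes likes likes likes likes likes likes likes likes likes likes likes   [H → small]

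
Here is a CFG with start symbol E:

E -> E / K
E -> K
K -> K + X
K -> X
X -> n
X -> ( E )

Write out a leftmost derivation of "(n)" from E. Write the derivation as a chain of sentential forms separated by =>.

E => K   [E -> K]
K => X   [K -> X]
X => (E)   [X -> ( E )]
(E) => (K)   [E -> K]
(K) => (X)   [K -> X]
(X) => (n)   [X -> n]

E => K => X => (E) => (K) => (X) => (n)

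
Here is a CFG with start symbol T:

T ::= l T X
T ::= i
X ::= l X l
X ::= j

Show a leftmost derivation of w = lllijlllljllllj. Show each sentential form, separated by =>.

T => lTX   [T ::= l T X]
lTX => llTXX   [T ::= l T X]
llTXX => lllTXXX   [T ::= l T X]
lllTXXX => llliXXX   [T ::= i]
llliXXX => lllijXX   [X ::= j]
lllijXX => lllijlXlX   [X ::= l X l]
lllijlXlX => lllijllXllX   [X ::= l X l]
lllijllXllX => lllijlllXlllX   [X ::= l X l]
lllijlllXlllX => lllijllllXllllX   [X ::= l X l]
lllijllllXllllX => lllijlllljllllX   [X ::= j]
lllijlllljllllX => lllijlllljllllj   [X ::= j]

T => lTX => llTXX => lllTXXX => llliXXX => lllijXX => lllijlXlX => lllijllXllX => lllijlllXlllX => lllijllllXllllX => lllijlllljllllX => lllijlllljllllj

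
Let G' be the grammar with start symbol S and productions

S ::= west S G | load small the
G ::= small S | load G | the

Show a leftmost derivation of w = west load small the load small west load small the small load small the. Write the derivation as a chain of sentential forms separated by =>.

S => west S G => west load small the G => west load small the load G => west load small the load small S => west load small the load small west S G => west load small the load small west load small the G => west load small the load small west load small the small S => west load small the load small west load small the small load small the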